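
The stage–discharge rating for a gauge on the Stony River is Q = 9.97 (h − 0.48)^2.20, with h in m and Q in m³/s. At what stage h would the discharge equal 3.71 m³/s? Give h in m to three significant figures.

1.12 m

h − h₀ = (Q/C)^(1/b) = (3.71/9.97)^(1/2.20) = 0.6380 m
h = 0.48 + 0.6380 = 1.118 m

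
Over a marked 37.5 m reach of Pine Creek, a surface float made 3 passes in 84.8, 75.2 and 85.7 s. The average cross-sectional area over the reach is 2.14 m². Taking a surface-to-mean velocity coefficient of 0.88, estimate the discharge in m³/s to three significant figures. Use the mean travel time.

0.862 m³/s

t̄ = (84.8 + 75.2 + 85.7) / 3 = 81.9 s
v_surface = L / t̄ = 37.5 / 81.9 = 0.4579 m/s
v_mean = 0.88 × 0.4579 = 0.4029 m/s
Q = A × v_mean = 2.14 × 0.4029 = 0.8623 m³/s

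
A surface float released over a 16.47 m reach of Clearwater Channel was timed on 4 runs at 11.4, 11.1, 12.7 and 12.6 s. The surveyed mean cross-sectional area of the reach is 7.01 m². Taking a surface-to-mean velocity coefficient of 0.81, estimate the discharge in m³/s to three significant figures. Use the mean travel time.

t̄ = (11.4 + 11.1 + 12.7 + 12.6) / 4 = 11.95 s
v_surface = L / t̄ = 16.47 / 11.95 = 1.378 m/s
v_mean = 0.81 × 1.378 = 1.116 m/s
Q = A × v_mean = 7.01 × 1.116 = 7.826 m³/s

7.83 m³/s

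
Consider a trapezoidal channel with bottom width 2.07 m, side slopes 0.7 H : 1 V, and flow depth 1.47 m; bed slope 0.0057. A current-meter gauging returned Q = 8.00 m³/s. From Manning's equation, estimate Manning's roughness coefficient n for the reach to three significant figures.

0.0372

A = (b + z·y)·y = (2.07 + 0.7×1.47)×1.47 = 4.556 m²
P = b + 2y√(1+z²) = 2.07 + 2×1.47×√(1+0.7²) = 5.659 m
R = A/P = 4.556/5.659 = 0.8050 m
n = (1/Q)·A·R^(2/3)·S^(1/2) = (1/8.00) × 4.556 × 0.8654 × 0.07550 = 0.03720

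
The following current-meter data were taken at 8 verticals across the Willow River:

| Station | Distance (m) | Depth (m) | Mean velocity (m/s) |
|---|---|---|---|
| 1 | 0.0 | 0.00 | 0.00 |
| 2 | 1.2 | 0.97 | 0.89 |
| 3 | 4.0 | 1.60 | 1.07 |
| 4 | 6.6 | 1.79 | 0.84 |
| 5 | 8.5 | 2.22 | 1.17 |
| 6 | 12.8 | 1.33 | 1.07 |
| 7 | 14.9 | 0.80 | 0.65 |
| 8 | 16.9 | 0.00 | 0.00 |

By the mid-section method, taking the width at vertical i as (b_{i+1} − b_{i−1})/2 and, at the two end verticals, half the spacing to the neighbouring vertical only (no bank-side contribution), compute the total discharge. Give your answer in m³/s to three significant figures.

23.4 m³/s

w_2 = (4.0 − 0.0)/2 = 2 m; q_2 = 0.89 × 0.97 × 2 = 1.727 m³/s
w_3 = (6.6 − 1.2)/2 = 2.7 m; q_3 = 1.07 × 1.60 × 2.7 = 4.622 m³/s
w_4 = (8.5 − 4.0)/2 = 2.25 m; q_4 = 0.84 × 1.79 × 2.25 = 3.383 m³/s
w_5 = (12.8 − 6.6)/2 = 3.1 m; q_5 = 1.17 × 2.22 × 3.1 = 8.052 m³/s
w_6 = (14.9 − 8.5)/2 = 3.2 m; q_6 = 1.07 × 1.33 × 3.2 = 4.554 m³/s
w_7 = (16.9 − 12.8)/2 = 2.05 m; q_7 = 0.65 × 0.80 × 2.05 = 1.066 m³/s
Stations 1, 8 contribute zero (depth or velocity is 0).
Q = Σ qᵢ = 23.40 m³/s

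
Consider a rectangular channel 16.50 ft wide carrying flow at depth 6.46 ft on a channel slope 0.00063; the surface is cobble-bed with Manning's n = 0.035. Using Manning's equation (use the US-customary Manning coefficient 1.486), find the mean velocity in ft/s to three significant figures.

2.51 ft/s

A = b·y = 16.50 × 6.46 = 106.6 ft²
P = b + 2y = 16.50 + 2×6.46 = 29.42 ft
R = A/P = 106.6/29.42 = 3.623 ft
Q = (1.486/n)·A·R^(2/3)·S^(1/2) = (1.486/0.035) × 106.6 × 3.623^(2/3) × 0.00063^(1/2) = 267.9 ft³/s
V = Q/A = 267.9/106.6 = 2.514 ft/s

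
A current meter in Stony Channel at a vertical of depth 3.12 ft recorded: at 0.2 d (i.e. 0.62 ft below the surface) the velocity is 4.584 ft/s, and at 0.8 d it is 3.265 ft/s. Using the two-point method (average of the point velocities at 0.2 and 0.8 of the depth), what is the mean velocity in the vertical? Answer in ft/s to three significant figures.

v̄ = (4.584 + 3.265) / 2 = 3.925 ft/s

3.92 ft/s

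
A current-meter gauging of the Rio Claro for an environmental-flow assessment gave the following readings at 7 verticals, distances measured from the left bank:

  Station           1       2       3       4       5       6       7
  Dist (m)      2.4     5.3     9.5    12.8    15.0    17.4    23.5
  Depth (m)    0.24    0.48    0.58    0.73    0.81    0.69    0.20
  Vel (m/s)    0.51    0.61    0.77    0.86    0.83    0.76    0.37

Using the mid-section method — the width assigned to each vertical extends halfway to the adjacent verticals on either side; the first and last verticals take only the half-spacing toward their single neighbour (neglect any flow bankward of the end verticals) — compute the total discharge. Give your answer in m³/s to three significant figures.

8.62 m³/s

w_1 = (5.3 − 2.4)/2 = 1.45 m; q_1 = 0.51 × 0.24 × 1.45 = 0.1775 m³/s
w_2 = (9.5 − 2.4)/2 = 3.55 m; q_2 = 0.61 × 0.48 × 3.55 = 1.039 m³/s
w_3 = (12.8 − 5.3)/2 = 3.75 m; q_3 = 0.77 × 0.58 × 3.75 = 1.675 m³/s
w_4 = (15.0 − 9.5)/2 = 2.75 m; q_4 = 0.86 × 0.73 × 2.75 = 1.726 m³/s
w_5 = (17.4 − 12.8)/2 = 2.3 m; q_5 = 0.83 × 0.81 × 2.3 = 1.546 m³/s
w_6 = (23.5 − 15.0)/2 = 4.25 m; q_6 = 0.76 × 0.69 × 4.25 = 2.229 m³/s
w_7 = (23.5 − 17.4)/2 = 3.05 m; q_7 = 0.37 × 0.20 × 3.05 = 0.2257 m³/s
Q = Σ qᵢ = 8.619 m³/s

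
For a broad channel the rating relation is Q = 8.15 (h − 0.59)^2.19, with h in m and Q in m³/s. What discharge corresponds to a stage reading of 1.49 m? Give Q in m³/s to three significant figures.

Q = 8.15 × (1.49 − 0.59)^2.19 = 8.15 × 0.9^2.19 = 6.471 m³/s

6.47 m³/s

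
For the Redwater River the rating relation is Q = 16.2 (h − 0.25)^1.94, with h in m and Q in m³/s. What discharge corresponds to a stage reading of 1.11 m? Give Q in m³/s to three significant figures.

12.1 m³/s

Q = 16.2 × (1.11 − 0.25)^1.94 = 16.2 × 0.86^1.94 = 12.09 m³/s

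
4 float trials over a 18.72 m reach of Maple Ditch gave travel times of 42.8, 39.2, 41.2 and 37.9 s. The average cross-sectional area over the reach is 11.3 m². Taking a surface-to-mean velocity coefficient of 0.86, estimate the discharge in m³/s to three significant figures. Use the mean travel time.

t̄ = (42.8 + 39.2 + 41.2 + 37.9) / 4 = 40.275 s
v_surface = L / t̄ = 18.72 / 40.275 = 0.4648 m/s
v_mean = 0.86 × 0.4648 = 0.3997 m/s
Q = A × v_mean = 11.3 × 0.3997 = 4.517 m³/s

4.52 m³/s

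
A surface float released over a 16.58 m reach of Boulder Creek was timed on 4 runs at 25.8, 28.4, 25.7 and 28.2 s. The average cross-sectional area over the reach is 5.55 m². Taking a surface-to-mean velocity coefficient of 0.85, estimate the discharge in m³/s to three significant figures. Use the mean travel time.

2.89 m³/s

t̄ = (25.8 + 28.4 + 25.7 + 28.2) / 4 = 27.025 s
v_surface = L / t̄ = 16.58 / 27.025 = 0.6135 m/s
v_mean = 0.85 × 0.6135 = 0.5215 m/s
Q = A × v_mean = 5.55 × 0.5215 = 2.894 m³/s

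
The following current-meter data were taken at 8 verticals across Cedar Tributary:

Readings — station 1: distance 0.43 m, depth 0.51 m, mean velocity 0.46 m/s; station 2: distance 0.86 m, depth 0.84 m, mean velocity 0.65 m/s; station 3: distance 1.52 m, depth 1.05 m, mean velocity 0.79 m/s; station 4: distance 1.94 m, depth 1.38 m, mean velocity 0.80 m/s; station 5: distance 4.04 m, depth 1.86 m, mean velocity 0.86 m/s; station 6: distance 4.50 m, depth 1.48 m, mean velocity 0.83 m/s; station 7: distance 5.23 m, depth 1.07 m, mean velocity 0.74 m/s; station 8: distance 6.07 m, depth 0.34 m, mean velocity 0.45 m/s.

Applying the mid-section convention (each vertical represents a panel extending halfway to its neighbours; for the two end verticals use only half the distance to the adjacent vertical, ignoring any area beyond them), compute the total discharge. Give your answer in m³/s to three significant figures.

5.65 m³/s

w_1 = (0.86 − 0.43)/2 = 0.215 m; q_1 = 0.46 × 0.51 × 0.215 = 0.05044 m³/s
w_2 = (1.52 − 0.43)/2 = 0.545 m; q_2 = 0.65 × 0.84 × 0.545 = 0.2976 m³/s
w_3 = (1.94 − 0.86)/2 = 0.54 m; q_3 = 0.79 × 1.05 × 0.54 = 0.4479 m³/s
w_4 = (4.04 − 1.52)/2 = 1.26 m; q_4 = 0.80 × 1.38 × 1.26 = 1.391 m³/s
w_5 = (4.50 − 1.94)/2 = 1.28 m; q_5 = 0.86 × 1.86 × 1.28 = 2.047 m³/s
w_6 = (5.23 − 4.04)/2 = 0.595 m; q_6 = 0.83 × 1.48 × 0.595 = 0.7309 m³/s
w_7 = (6.07 − 4.50)/2 = 0.785 m; q_7 = 0.74 × 1.07 × 0.785 = 0.6216 m³/s
w_8 = (6.07 − 5.23)/2 = 0.42 m; q_8 = 0.45 × 0.34 × 0.42 = 0.06426 m³/s
Q = Σ qᵢ = 5.651 m³/s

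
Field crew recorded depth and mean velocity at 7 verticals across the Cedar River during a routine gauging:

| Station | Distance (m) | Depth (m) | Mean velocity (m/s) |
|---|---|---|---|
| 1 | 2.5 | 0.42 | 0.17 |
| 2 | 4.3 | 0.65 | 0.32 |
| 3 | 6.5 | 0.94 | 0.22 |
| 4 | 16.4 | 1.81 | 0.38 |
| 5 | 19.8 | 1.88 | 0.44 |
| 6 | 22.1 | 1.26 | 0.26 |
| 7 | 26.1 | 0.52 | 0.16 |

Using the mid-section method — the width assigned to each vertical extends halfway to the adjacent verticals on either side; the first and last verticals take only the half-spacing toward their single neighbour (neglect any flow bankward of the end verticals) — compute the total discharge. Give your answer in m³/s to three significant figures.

9.86 m³/s

w_1 = (4.3 − 2.5)/2 = 0.9 m; q_1 = 0.17 × 0.42 × 0.9 = 0.06426 m³/s
w_2 = (6.5 − 2.5)/2 = 2 m; q_2 = 0.32 × 0.65 × 2 = 0.4160 m³/s
w_3 = (16.4 − 4.3)/2 = 6.05 m; q_3 = 0.22 × 0.94 × 6.05 = 1.251 m³/s
w_4 = (19.8 − 6.5)/2 = 6.65 m; q_4 = 0.38 × 1.81 × 6.65 = 4.574 m³/s
w_5 = (22.1 − 16.4)/2 = 2.85 m; q_5 = 0.44 × 1.88 × 2.85 = 2.358 m³/s
w_6 = (26.1 − 19.8)/2 = 3.15 m; q_6 = 0.26 × 1.26 × 3.15 = 1.032 m³/s
w_7 = (26.1 − 22.1)/2 = 2 m; q_7 = 0.16 × 0.52 × 2 = 0.1664 m³/s
Q = Σ qᵢ = 9.861 m³/s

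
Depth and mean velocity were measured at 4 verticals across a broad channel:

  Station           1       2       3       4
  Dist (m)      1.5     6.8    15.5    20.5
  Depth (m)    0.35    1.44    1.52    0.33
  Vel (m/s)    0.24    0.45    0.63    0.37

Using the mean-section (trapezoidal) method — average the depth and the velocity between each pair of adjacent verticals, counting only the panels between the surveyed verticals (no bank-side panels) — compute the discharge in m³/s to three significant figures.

Panel 1-2: Δb = 5.3 m, d̄ = (0.35+1.44)/2 = 0.895, v̄ = (0.24+0.45)/2 = 0.345 → q = 5.3×0.895×0.345 = 1.637 m³/s
Panel 2-3: Δb = 8.7 m, d̄ = (1.44+1.52)/2 = 1.48, v̄ = (0.45+0.63)/2 = 0.54 → q = 8.7×1.48×0.54 = 6.953 m³/s
Panel 3-4: Δb = 5 m, d̄ = (1.52+0.33)/2 = 0.925, v̄ = (0.63+0.37)/2 = 0.5 → q = 5×0.925×0.5 = 2.313 m³/s
Q = Σ q = 10.90 m³/s

10.9 m³/s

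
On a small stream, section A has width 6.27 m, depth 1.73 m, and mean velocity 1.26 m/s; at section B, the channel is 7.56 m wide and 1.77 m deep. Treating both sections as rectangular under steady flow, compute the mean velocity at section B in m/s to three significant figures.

1.02 m/s

Q = A₁V₁ = (6.27×1.73) × 1.26 = 13.67 m³/s
A₂ = 7.56 × 1.77 = 13.38 m²
V₂ = Q/A₂ = 13.67/13.38 = 1.021 m/s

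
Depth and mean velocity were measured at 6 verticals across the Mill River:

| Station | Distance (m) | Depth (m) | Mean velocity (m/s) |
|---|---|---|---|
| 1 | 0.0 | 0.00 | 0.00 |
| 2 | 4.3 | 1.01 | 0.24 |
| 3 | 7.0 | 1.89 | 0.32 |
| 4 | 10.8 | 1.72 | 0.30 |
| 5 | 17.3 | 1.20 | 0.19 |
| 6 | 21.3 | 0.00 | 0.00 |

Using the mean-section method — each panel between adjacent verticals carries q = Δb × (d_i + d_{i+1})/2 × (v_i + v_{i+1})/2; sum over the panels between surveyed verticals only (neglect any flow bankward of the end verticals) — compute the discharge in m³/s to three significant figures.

Panel 1-2: Δb = 4.3 m, d̄ = (0.00+1.01)/2 = 0.505, v̄ = (0.00+0.24)/2 = 0.12 → q = 4.3×0.505×0.12 = 0.2606 m³/s
Panel 2-3: Δb = 2.7 m, d̄ = (1.01+1.89)/2 = 1.45, v̄ = (0.24+0.32)/2 = 0.28 → q = 2.7×1.45×0.28 = 1.096 m³/s
Panel 3-4: Δb = 3.8 m, d̄ = (1.89+1.72)/2 = 1.805, v̄ = (0.32+0.30)/2 = 0.31 → q = 3.8×1.805×0.31 = 2.126 m³/s
Panel 4-5: Δb = 6.5 m, d̄ = (1.72+1.20)/2 = 1.46, v̄ = (0.30+0.19)/2 = 0.245 → q = 6.5×1.46×0.245 = 2.325 m³/s
Panel 5-6: Δb = 4 m, d̄ = (1.20+0.00)/2 = 0.6, v̄ = (0.19+0.00)/2 = 0.095 → q = 4×0.6×0.095 = 0.2280 m³/s
Q = Σ q = 6.036 m³/s

6.04 m³/s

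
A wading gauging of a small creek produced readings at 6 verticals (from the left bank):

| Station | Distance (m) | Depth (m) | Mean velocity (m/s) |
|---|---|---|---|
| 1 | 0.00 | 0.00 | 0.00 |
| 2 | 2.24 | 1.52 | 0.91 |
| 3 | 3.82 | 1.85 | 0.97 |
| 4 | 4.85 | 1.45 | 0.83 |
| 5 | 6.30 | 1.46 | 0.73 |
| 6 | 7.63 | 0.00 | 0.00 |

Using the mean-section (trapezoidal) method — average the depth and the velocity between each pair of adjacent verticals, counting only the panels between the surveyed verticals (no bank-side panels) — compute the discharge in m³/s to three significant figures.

6.81 m³/s

Panel 1-2: Δb = 2.24 m, d̄ = (0.00+1.52)/2 = 0.76, v̄ = (0.00+0.91)/2 = 0.455 → q = 2.24×0.76×0.455 = 0.7746 m³/s
Panel 2-3: Δb = 1.58 m, d̄ = (1.52+1.85)/2 = 1.685, v̄ = (0.91+0.97)/2 = 0.94 → q = 1.58×1.685×0.94 = 2.503 m³/s
Panel 3-4: Δb = 1.03 m, d̄ = (1.85+1.45)/2 = 1.65, v̄ = (0.97+0.83)/2 = 0.9 → q = 1.03×1.65×0.9 = 1.530 m³/s
Panel 4-5: Δb = 1.45 m, d̄ = (1.45+1.46)/2 = 1.455, v̄ = (0.83+0.73)/2 = 0.78 → q = 1.45×1.455×0.78 = 1.646 m³/s
Panel 5-6: Δb = 1.33 m, d̄ = (1.46+0.00)/2 = 0.73, v̄ = (0.73+0.00)/2 = 0.365 → q = 1.33×0.73×0.365 = 0.3544 m³/s
Q = Σ q = 6.807 m³/s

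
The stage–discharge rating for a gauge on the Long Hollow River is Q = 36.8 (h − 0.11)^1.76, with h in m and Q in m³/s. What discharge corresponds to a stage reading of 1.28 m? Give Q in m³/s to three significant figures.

Q = 36.8 × (1.28 − 0.11)^1.76 = 36.8 × 1.17^1.76 = 48.51 m³/s

48.5 m³/s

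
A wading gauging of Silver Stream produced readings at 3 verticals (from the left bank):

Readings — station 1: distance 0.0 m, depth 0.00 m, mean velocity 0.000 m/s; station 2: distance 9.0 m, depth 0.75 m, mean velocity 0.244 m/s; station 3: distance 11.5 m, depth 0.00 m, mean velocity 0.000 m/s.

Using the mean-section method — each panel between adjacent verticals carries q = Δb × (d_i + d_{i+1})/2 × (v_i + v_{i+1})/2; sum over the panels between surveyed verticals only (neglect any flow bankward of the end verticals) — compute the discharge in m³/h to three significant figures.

1890 m³/h

Panel 1-2: Δb = 9 m, d̄ = (0.00+0.75)/2 = 0.375, v̄ = (0.000+0.244)/2 = 0.122 → q = 9×0.375×0.122 = 0.4118 m³/s
Panel 2-3: Δb = 2.5 m, d̄ = (0.75+0.00)/2 = 0.375, v̄ = (0.244+0.000)/2 = 0.122 → q = 2.5×0.375×0.122 = 0.1144 m³/s
Q = Σ q = 0.5261 m³/s
= 0.5261 × 3600 = 1894 m³/h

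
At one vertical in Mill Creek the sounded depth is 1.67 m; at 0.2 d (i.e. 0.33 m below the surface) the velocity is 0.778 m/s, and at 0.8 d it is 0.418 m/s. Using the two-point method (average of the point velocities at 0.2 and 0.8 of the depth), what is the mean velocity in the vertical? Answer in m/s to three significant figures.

v̄ = (0.778 + 0.418) / 2 = 0.5980 m/s

0.598 m/s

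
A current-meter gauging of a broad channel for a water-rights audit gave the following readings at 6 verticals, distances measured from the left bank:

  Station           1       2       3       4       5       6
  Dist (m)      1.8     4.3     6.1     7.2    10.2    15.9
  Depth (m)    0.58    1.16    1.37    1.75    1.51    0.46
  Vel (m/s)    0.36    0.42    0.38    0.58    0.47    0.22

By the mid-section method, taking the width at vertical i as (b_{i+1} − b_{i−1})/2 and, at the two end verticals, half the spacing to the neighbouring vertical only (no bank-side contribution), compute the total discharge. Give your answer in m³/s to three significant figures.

w_1 = (4.3 − 1.8)/2 = 1.25 m; q_1 = 0.36 × 0.58 × 1.25 = 0.2610 m³/s
w_2 = (6.1 − 1.8)/2 = 2.15 m; q_2 = 0.42 × 1.16 × 2.15 = 1.047 m³/s
w_3 = (7.2 − 4.3)/2 = 1.45 m; q_3 = 0.38 × 1.37 × 1.45 = 0.7549 m³/s
w_4 = (10.2 − 6.1)/2 = 2.05 m; q_4 = 0.58 × 1.75 × 2.05 = 2.081 m³/s
w_5 = (15.9 − 7.2)/2 = 4.35 m; q_5 = 0.47 × 1.51 × 4.35 = 3.087 m³/s
w_6 = (15.9 − 10.2)/2 = 2.85 m; q_6 = 0.22 × 0.46 × 2.85 = 0.2884 m³/s
Q = Σ qᵢ = 7.520 m³/s

7.52 m³/s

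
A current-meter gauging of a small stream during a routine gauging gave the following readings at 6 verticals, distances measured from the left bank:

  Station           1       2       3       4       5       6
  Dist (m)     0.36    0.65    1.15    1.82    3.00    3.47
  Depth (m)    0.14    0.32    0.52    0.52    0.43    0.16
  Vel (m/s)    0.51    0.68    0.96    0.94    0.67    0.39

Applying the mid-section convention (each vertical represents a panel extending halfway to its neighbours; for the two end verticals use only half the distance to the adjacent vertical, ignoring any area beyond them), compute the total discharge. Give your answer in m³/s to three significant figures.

w_1 = (0.65 − 0.36)/2 = 0.145 m; q_1 = 0.51 × 0.14 × 0.145 = 0.01035 m³/s
w_2 = (1.15 − 0.36)/2 = 0.395 m; q_2 = 0.68 × 0.32 × 0.395 = 0.08595 m³/s
w_3 = (1.82 − 0.65)/2 = 0.585 m; q_3 = 0.96 × 0.52 × 0.585 = 0.2920 m³/s
w_4 = (3.00 − 1.15)/2 = 0.925 m; q_4 = 0.94 × 0.52 × 0.925 = 0.4521 m³/s
w_5 = (3.47 − 1.82)/2 = 0.825 m; q_5 = 0.67 × 0.43 × 0.825 = 0.2377 m³/s
w_6 = (3.47 − 3.00)/2 = 0.235 m; q_6 = 0.39 × 0.16 × 0.235 = 0.01466 m³/s
Q = Σ qᵢ = 1.093 m³/s

1.09 m³/s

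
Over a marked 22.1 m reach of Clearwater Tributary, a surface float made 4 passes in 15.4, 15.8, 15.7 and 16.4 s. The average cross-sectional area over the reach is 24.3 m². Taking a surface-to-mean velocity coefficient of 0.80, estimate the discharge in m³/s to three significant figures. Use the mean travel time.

t̄ = (15.4 + 15.8 + 15.7 + 16.4) / 4 = 15.825 s
v_surface = L / t̄ = 22.1 / 15.825 = 1.397 m/s
v_mean = 0.80 × 1.397 = 1.117 m/s
Q = A × v_mean = 24.3 × 1.117 = 27.15 m³/s

27.1 m³/s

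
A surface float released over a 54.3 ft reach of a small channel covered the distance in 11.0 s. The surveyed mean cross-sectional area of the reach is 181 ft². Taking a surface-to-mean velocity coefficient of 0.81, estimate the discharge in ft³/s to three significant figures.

v_surface = L / t̄ = 54.3 / 11 = 4.936 ft/s
v_mean = 0.81 × 4.936 = 3.998 ft/s
Q = A × v_mean = 181 × 3.998 = 723.7 ft³/s

724 ft³/s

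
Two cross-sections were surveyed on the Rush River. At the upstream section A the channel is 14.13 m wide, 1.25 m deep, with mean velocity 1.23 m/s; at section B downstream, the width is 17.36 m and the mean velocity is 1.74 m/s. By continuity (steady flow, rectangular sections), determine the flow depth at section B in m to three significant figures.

0.719 m

Q = A₁V₁ = (14.13×1.25) × 1.23 = 21.72 m³/s
d₂ = Q/(b₂ V₂) = 21.72/(17.36×1.74) = 0.7192 m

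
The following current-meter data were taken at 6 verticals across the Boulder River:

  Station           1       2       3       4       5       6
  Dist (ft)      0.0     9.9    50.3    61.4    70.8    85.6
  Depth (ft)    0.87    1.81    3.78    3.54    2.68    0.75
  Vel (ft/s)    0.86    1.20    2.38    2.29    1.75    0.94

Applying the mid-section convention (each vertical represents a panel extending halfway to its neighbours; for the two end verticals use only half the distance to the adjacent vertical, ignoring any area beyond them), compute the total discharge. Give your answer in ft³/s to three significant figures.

w_1 = (9.9 − 0.0)/2 = 4.95 ft; q_1 = 0.86 × 0.87 × 4.95 = 3.704 ft³/s
w_2 = (50.3 − 0.0)/2 = 25.15 ft; q_2 = 1.20 × 1.81 × 25.15 = 54.63 ft³/s
w_3 = (61.4 − 9.9)/2 = 25.75 ft; q_3 = 2.38 × 3.78 × 25.75 = 231.7 ft³/s
w_4 = (70.8 − 50.3)/2 = 10.25 ft; q_4 = 2.29 × 3.54 × 10.25 = 83.09 ft³/s
w_5 = (85.6 − 61.4)/2 = 12.1 ft; q_5 = 1.75 × 2.68 × 12.1 = 56.75 ft³/s
w_6 = (85.6 − 70.8)/2 = 7.4 ft; q_6 = 0.94 × 0.75 × 7.4 = 5.217 ft³/s
Q = Σ qᵢ = 435.0 ft³/s

435 ft³/s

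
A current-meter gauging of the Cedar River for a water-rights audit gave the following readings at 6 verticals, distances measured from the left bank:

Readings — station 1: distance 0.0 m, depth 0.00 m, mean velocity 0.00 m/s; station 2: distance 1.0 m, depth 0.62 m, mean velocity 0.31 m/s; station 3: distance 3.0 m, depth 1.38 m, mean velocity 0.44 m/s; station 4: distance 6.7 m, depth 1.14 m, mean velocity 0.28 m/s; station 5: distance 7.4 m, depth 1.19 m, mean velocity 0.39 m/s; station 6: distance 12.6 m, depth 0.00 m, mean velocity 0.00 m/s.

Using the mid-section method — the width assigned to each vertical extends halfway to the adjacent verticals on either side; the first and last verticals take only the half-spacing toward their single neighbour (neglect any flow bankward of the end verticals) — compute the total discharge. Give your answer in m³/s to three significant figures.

4.09 m³/s

w_2 = (3.0 − 0.0)/2 = 1.5 m; q_2 = 0.31 × 0.62 × 1.5 = 0.2883 m³/s
w_3 = (6.7 − 1.0)/2 = 2.85 m; q_3 = 0.44 × 1.38 × 2.85 = 1.731 m³/s
w_4 = (7.4 − 3.0)/2 = 2.2 m; q_4 = 0.28 × 1.14 × 2.2 = 0.7022 m³/s
w_5 = (12.6 − 6.7)/2 = 2.95 m; q_5 = 0.39 × 1.19 × 2.95 = 1.369 m³/s
Stations 1, 6 contribute zero (depth or velocity is 0).
Q = Σ qᵢ = 4.090 m³/s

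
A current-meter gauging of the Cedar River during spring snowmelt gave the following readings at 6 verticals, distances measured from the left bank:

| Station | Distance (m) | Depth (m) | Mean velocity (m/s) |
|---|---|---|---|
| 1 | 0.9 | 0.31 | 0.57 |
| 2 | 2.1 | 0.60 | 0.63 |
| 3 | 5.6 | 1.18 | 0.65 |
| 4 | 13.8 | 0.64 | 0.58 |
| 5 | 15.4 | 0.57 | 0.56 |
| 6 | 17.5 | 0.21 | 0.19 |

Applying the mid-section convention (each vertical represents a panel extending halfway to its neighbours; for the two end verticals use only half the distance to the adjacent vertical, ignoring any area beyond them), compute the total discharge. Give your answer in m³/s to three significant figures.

7.93 m³/s

w_1 = (2.1 − 0.9)/2 = 0.6 m; q_1 = 0.57 × 0.31 × 0.6 = 0.1060 m³/s
w_2 = (5.6 − 0.9)/2 = 2.35 m; q_2 = 0.63 × 0.60 × 2.35 = 0.8883 m³/s
w_3 = (13.8 − 2.1)/2 = 5.85 m; q_3 = 0.65 × 1.18 × 5.85 = 4.487 m³/s
w_4 = (15.4 − 5.6)/2 = 4.9 m; q_4 = 0.58 × 0.64 × 4.9 = 1.819 m³/s
w_5 = (17.5 − 13.8)/2 = 1.85 m; q_5 = 0.56 × 0.57 × 1.85 = 0.5905 m³/s
w_6 = (17.5 − 15.4)/2 = 1.05 m; q_6 = 0.19 × 0.21 × 1.05 = 0.04190 m³/s
Q = Σ qᵢ = 7.933 m³/s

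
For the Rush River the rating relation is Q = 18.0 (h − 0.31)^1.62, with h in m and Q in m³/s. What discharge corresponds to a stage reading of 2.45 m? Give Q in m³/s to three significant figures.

61.7 m³/s

Q = 18.0 × (2.45 − 0.31)^1.62 = 18.0 × 2.14^1.62 = 61.74 m³/s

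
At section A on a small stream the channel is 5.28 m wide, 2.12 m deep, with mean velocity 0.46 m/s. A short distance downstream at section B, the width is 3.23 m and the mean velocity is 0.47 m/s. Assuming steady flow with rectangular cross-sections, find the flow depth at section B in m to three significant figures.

3.39 m

Q = A₁V₁ = (5.28×2.12) × 0.46 = 5.149 m³/s
d₂ = Q/(b₂ V₂) = 5.149/(3.23×0.47) = 3.392 m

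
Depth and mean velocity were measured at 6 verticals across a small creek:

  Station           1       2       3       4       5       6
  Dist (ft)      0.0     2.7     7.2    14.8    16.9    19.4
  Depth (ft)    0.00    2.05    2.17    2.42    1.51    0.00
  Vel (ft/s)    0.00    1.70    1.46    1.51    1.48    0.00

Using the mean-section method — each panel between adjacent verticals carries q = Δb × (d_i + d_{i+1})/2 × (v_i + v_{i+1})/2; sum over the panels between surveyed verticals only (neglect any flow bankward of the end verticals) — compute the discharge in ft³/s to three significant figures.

50.8 ft³/s

Panel 1-2: Δb = 2.7 ft, d̄ = (0.00+2.05)/2 = 1.025, v̄ = (0.00+1.70)/2 = 0.85 → q = 2.7×1.025×0.85 = 2.352 ft³/s
Panel 2-3: Δb = 4.5 ft, d̄ = (2.05+2.17)/2 = 2.11, v̄ = (1.70+1.46)/2 = 1.58 → q = 4.5×2.11×1.58 = 15.00 ft³/s
Panel 3-4: Δb = 7.6 ft, d̄ = (2.17+2.42)/2 = 2.295, v̄ = (1.46+1.51)/2 = 1.485 → q = 7.6×2.295×1.485 = 25.90 ft³/s
Panel 4-5: Δb = 2.1 ft, d̄ = (2.42+1.51)/2 = 1.965, v̄ = (1.51+1.48)/2 = 1.495 → q = 2.1×1.965×1.495 = 6.169 ft³/s
Panel 5-6: Δb = 2.5 ft, d̄ = (1.51+0.00)/2 = 0.755, v̄ = (1.48+0.00)/2 = 0.74 → q = 2.5×0.755×0.74 = 1.397 ft³/s
Q = Σ q = 50.82 ft³/s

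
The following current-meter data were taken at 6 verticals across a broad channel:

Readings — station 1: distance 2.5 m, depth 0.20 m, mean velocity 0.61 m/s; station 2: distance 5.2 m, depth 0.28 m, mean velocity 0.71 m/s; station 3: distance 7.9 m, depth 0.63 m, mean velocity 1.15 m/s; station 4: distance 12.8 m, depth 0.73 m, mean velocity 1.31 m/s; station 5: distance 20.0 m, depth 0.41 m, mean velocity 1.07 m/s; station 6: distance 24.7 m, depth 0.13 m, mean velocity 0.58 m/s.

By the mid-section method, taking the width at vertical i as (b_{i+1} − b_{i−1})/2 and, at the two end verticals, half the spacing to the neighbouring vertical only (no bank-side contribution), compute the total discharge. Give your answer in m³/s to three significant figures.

12.0 m³/s

w_1 = (5.2 − 2.5)/2 = 1.35 m; q_1 = 0.61 × 0.20 × 1.35 = 0.1647 m³/s
w_2 = (7.9 − 2.5)/2 = 2.7 m; q_2 = 0.71 × 0.28 × 2.7 = 0.5368 m³/s
w_3 = (12.8 − 5.2)/2 = 3.8 m; q_3 = 1.15 × 0.63 × 3.8 = 2.753 m³/s
w_4 = (20.0 − 7.9)/2 = 6.05 m; q_4 = 1.31 × 0.73 × 6.05 = 5.786 m³/s
w_5 = (24.7 − 12.8)/2 = 5.95 m; q_5 = 1.07 × 0.41 × 5.95 = 2.610 m³/s
w_6 = (24.7 − 20.0)/2 = 2.35 m; q_6 = 0.58 × 0.13 × 2.35 = 0.1772 m³/s
Q = Σ qᵢ = 12.03 m³/s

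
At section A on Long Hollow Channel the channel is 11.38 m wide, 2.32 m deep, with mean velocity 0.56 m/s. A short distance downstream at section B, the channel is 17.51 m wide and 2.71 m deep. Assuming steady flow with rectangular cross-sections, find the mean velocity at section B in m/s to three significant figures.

0.312 m/s

Q = A₁V₁ = (11.38×2.32) × 0.56 = 14.78 m³/s
A₂ = 17.51 × 2.71 = 47.45 m²
V₂ = Q/A₂ = 14.78/47.45 = 0.3116 m/s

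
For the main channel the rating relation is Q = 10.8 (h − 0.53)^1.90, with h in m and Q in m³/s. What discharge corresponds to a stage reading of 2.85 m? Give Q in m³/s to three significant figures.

53.4 m³/s

Q = 10.8 × (2.85 − 0.53)^1.90 = 10.8 × 2.32^1.90 = 53.44 m³/s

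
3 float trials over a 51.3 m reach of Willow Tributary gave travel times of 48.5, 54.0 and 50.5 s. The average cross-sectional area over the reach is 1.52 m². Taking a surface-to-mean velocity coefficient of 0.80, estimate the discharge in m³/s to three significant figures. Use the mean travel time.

t̄ = (48.5 + 54.0 + 50.5) / 3 = 51 s
v_surface = L / t̄ = 51.3 / 51 = 1.006 m/s
v_mean = 0.80 × 1.006 = 0.8047 m/s
Q = A × v_mean = 1.52 × 0.8047 = 1.223 m³/s

1.22 m³/s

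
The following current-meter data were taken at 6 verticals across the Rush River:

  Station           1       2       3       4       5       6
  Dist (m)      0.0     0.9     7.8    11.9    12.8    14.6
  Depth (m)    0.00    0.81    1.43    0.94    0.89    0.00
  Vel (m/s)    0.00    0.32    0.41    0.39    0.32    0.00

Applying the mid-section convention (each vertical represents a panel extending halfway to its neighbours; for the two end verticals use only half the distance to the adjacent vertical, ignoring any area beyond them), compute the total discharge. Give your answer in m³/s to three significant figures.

w_2 = (7.8 − 0.0)/2 = 3.9 m; q_2 = 0.32 × 0.81 × 3.9 = 1.011 m³/s
w_3 = (11.9 − 0.9)/2 = 5.5 m; q_3 = 0.41 × 1.43 × 5.5 = 3.225 m³/s
w_4 = (12.8 − 7.8)/2 = 2.5 m; q_4 = 0.39 × 0.94 × 2.5 = 0.9165 m³/s
w_5 = (14.6 − 11.9)/2 = 1.35 m; q_5 = 0.32 × 0.89 × 1.35 = 0.3845 m³/s
Stations 1, 6 contribute zero (depth or velocity is 0).
Q = Σ qᵢ = 5.537 m³/s

5.54 m³/s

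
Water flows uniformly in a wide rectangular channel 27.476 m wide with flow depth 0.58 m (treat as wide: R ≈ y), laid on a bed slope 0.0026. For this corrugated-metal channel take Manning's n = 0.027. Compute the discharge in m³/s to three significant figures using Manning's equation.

20.9 m³/s

A = b·y = 27.476 × 0.58 = 15.94 m²
Wide channel: R ≈ y = 0.58 m
Q = (1/n)·A·R^(2/3)·S^(1/2) = (1/0.027) × 15.94 × 0.5800^(2/3) × 0.0026^(1/2) = 20.93 m³/s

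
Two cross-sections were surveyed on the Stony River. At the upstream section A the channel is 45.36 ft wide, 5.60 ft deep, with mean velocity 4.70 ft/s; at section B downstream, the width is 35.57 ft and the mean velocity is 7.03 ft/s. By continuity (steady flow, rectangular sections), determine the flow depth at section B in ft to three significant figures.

Q = A₁V₁ = (45.36×5.60) × 4.70 = 1194 ft³/s
d₂ = Q/(b₂ V₂) = 1194/(35.57×7.03) = 4.774 ft

4.77 ft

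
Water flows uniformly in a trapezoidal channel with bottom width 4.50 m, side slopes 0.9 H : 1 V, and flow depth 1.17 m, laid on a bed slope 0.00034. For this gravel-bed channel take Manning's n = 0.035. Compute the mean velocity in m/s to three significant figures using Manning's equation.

0.473 m/s

A = (b + z·y)·y = (4.50 + 0.9×1.17)×1.17 = 6.497 m²
P = b + 2y√(1+z²) = 4.50 + 2×1.17×√(1+0.9²) = 7.648 m
R = A/P = 6.497/7.648 = 0.8495 m
Q = (1/n)·A·R^(2/3)·S^(1/2) = (1/0.035) × 6.497 × 0.8495^(2/3) × 0.00034^(1/2) = 3.070 m³/s
V = Q/A = 3.070/6.497 = 0.4725 m/s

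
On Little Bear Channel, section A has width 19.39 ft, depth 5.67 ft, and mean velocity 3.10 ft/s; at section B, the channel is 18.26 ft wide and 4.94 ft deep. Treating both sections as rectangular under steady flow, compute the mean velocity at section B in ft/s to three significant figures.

Q = A₁V₁ = (19.39×5.67) × 3.10 = 340.8 ft³/s
A₂ = 18.26 × 4.94 = 90.20 ft²
V₂ = Q/A₂ = 340.8/90.20 = 3.778 ft/s

3.78 ft/s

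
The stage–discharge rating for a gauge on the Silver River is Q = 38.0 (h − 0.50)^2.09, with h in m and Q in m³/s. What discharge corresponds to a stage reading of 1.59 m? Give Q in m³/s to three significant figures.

Q = 38.0 × (1.59 − 0.50)^2.09 = 38.0 × 1.09^2.09 = 45.50 m³/s

45.5 m³/s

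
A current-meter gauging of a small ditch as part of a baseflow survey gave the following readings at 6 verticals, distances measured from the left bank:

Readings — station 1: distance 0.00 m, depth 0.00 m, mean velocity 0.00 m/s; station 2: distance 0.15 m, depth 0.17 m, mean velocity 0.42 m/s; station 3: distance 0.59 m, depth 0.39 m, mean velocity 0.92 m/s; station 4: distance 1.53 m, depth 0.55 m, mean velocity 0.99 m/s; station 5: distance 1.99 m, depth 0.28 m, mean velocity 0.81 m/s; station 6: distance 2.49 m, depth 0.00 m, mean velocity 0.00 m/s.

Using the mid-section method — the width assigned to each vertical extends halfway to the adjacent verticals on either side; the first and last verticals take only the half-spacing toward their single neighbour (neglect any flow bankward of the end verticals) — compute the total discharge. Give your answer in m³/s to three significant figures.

w_2 = (0.59 − 0.00)/2 = 0.295 m; q_2 = 0.42 × 0.17 × 0.295 = 0.02106 m³/s
w_3 = (1.53 − 0.15)/2 = 0.69 m; q_3 = 0.92 × 0.39 × 0.69 = 0.2476 m³/s
w_4 = (1.99 − 0.59)/2 = 0.7 m; q_4 = 0.99 × 0.55 × 0.7 = 0.3812 m³/s
w_5 = (2.49 − 1.53)/2 = 0.48 m; q_5 = 0.81 × 0.28 × 0.48 = 0.1089 m³/s
Stations 1, 6 contribute zero (depth or velocity is 0).
Q = Σ qᵢ = 0.7586 m³/s

0.759 m³/s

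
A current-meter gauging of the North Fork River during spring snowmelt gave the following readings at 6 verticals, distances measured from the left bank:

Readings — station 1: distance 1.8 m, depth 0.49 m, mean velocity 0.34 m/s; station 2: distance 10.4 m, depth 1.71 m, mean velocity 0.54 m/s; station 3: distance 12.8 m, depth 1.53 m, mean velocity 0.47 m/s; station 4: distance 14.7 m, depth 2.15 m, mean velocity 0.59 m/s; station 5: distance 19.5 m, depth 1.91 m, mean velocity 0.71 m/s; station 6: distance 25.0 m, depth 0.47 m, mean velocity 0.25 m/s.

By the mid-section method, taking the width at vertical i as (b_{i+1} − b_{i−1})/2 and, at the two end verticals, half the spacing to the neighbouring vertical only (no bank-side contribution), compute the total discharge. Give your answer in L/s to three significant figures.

18900 L/s

w_1 = (10.4 − 1.8)/2 = 4.3 m; q_1 = 0.34 × 0.49 × 4.3 = 0.7164 m³/s
w_2 = (12.8 − 1.8)/2 = 5.5 m; q_2 = 0.54 × 1.71 × 5.5 = 5.079 m³/s
w_3 = (14.7 − 10.4)/2 = 2.15 m; q_3 = 0.47 × 1.53 × 2.15 = 1.546 m³/s
w_4 = (19.5 − 12.8)/2 = 3.35 m; q_4 = 0.59 × 2.15 × 3.35 = 4.249 m³/s
w_5 = (25.0 − 14.7)/2 = 5.15 m; q_5 = 0.71 × 1.91 × 5.15 = 6.984 m³/s
w_6 = (25.0 − 19.5)/2 = 2.75 m; q_6 = 0.25 × 0.47 × 2.75 = 0.3231 m³/s
Q = Σ qᵢ = 18.90 m³/s
= 18.90 × 1000 = 18900 L/s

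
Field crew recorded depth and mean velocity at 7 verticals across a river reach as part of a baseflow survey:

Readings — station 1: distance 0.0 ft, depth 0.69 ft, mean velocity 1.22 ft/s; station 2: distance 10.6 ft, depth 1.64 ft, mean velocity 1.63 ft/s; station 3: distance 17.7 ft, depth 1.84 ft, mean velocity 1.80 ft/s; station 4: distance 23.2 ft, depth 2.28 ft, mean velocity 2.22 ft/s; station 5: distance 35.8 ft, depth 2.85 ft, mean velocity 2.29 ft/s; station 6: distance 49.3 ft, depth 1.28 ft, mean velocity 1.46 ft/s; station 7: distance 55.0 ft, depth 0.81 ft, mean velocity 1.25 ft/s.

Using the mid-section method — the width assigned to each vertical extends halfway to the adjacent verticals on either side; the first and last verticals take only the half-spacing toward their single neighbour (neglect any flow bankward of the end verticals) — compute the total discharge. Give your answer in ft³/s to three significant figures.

201 ft³/s

w_1 = (10.6 − 0.0)/2 = 5.3 ft; q_1 = 1.22 × 0.69 × 5.3 = 4.462 ft³/s
w_2 = (17.7 − 0.0)/2 = 8.85 ft; q_2 = 1.63 × 1.64 × 8.85 = 23.66 ft³/s
w_3 = (23.2 − 10.6)/2 = 6.3 ft; q_3 = 1.80 × 1.84 × 6.3 = 20.87 ft³/s
w_4 = (35.8 − 17.7)/2 = 9.05 ft; q_4 = 2.22 × 2.28 × 9.05 = 45.81 ft³/s
w_5 = (49.3 − 23.2)/2 = 13.05 ft; q_5 = 2.29 × 2.85 × 13.05 = 85.17 ft³/s
w_6 = (55.0 − 35.8)/2 = 9.6 ft; q_6 = 1.46 × 1.28 × 9.6 = 17.94 ft³/s
w_7 = (55.0 − 49.3)/2 = 2.85 ft; q_7 = 1.25 × 0.81 × 2.85 = 2.886 ft³/s
Q = Σ qᵢ = 200.8 ft³/s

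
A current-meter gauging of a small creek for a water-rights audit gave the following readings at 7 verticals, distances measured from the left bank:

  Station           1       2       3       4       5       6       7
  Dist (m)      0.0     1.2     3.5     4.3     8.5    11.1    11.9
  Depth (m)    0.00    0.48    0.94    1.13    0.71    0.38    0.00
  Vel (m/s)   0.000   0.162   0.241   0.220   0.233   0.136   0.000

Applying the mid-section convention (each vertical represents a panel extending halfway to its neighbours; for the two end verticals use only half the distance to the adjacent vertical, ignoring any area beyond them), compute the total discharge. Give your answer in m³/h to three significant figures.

w_2 = (3.5 − 0.0)/2 = 1.75 m; q_2 = 0.162 × 0.48 × 1.75 = 0.1361 m³/s
w_3 = (4.3 − 1.2)/2 = 1.55 m; q_3 = 0.241 × 0.94 × 1.55 = 0.3511 m³/s
w_4 = (8.5 − 3.5)/2 = 2.5 m; q_4 = 0.220 × 1.13 × 2.5 = 0.6215 m³/s
w_5 = (11.1 − 4.3)/2 = 3.4 m; q_5 = 0.233 × 0.71 × 3.4 = 0.5625 m³/s
w_6 = (11.9 − 8.5)/2 = 1.7 m; q_6 = 0.136 × 0.38 × 1.7 = 0.08786 m³/s
Stations 1, 7 contribute zero (depth or velocity is 0).
Q = Σ qᵢ = 1.759 m³/s
= 1.759 × 3600 = 6333 m³/h

6330 m³/h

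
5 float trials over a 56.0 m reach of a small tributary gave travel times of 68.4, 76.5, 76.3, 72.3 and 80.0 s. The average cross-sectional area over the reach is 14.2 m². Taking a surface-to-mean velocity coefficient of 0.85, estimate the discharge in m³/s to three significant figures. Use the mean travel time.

t̄ = (68.4 + 76.5 + 76.3 + 72.3 + 80.0) / 5 = 74.7 s
v_surface = L / t̄ = 56.0 / 74.7 = 0.7497 m/s
v_mean = 0.85 × 0.7497 = 0.6372 m/s
Q = A × v_mean = 14.2 × 0.6372 = 9.048 m³/s

9.05 m³/s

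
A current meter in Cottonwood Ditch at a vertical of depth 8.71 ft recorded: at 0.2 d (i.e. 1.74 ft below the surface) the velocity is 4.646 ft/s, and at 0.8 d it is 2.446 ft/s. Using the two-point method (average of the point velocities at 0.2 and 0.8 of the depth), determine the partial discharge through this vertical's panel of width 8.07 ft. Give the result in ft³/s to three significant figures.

249 ft³/s

v̄ = (4.646 + 2.446) / 2 = 3.546 ft/s
q = v̄ × d × w = 3.546 × 8.71 × 8.07 = 249.2 ft³/s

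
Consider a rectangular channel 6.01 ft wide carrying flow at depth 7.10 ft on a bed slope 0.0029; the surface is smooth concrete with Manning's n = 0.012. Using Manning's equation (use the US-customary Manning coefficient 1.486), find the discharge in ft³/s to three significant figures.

A = b·y = 6.01 × 7.10 = 42.67 ft²
P = b + 2y = 6.01 + 2×7.10 = 20.21 ft
R = A/P = 42.67/20.21 = 2.111 ft
Q = (1.486/n)·A·R^(2/3)·S^(1/2) = (1.486/0.012) × 42.67 × 2.111^(2/3) × 0.0029^(1/2) = 468.3 ft³/s

468 ft³/s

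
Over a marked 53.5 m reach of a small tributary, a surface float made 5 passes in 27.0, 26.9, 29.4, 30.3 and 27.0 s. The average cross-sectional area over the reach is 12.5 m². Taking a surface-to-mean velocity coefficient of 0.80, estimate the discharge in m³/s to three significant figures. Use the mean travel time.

t̄ = (27.0 + 26.9 + 29.4 + 30.3 + 27.0) / 5 = 28.12 s
v_surface = L / t̄ = 53.5 / 28.12 = 1.903 m/s
v_mean = 0.80 × 1.903 = 1.522 m/s
Q = A × v_mean = 12.5 × 1.522 = 19.03 m³/s

19.0 m³/s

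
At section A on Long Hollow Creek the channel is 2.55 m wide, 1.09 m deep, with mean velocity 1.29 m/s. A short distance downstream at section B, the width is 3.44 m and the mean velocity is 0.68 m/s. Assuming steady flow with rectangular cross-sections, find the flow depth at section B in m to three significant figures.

Q = A₁V₁ = (2.55×1.09) × 1.29 = 3.586 m³/s
d₂ = Q/(b₂ V₂) = 3.586/(3.44×0.68) = 1.533 m

1.53 m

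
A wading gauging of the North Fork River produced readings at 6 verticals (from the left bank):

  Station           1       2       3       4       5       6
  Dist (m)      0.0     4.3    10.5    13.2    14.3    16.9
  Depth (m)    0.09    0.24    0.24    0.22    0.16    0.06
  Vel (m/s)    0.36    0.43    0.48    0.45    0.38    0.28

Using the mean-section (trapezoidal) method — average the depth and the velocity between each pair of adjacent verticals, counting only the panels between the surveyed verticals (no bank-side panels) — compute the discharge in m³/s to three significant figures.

1.43 m³/s

Panel 1-2: Δb = 4.3 m, d̄ = (0.09+0.24)/2 = 0.165, v̄ = (0.36+0.43)/2 = 0.395 → q = 4.3×0.165×0.395 = 0.2803 m³/s
Panel 2-3: Δb = 6.2 m, d̄ = (0.24+0.24)/2 = 0.24, v̄ = (0.43+0.48)/2 = 0.455 → q = 6.2×0.24×0.455 = 0.6770 m³/s
Panel 3-4: Δb = 2.7 m, d̄ = (0.24+0.22)/2 = 0.23, v̄ = (0.48+0.45)/2 = 0.465 → q = 2.7×0.23×0.465 = 0.2888 m³/s
Panel 4-5: Δb = 1.1 m, d̄ = (0.22+0.16)/2 = 0.19, v̄ = (0.45+0.38)/2 = 0.415 → q = 1.1×0.19×0.415 = 0.08674 m³/s
Panel 5-6: Δb = 2.6 m, d̄ = (0.16+0.06)/2 = 0.11, v̄ = (0.38+0.28)/2 = 0.33 → q = 2.6×0.11×0.33 = 0.09438 m³/s
Q = Σ q = 1.427 m³/s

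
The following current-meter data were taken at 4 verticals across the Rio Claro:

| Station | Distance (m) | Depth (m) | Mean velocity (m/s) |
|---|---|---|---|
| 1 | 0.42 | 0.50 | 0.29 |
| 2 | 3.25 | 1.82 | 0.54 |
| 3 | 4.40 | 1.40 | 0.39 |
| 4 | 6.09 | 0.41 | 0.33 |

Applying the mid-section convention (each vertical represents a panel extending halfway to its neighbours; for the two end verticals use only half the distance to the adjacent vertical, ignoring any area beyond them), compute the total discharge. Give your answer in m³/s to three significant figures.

w_1 = (3.25 − 0.42)/2 = 1.415 m; q_1 = 0.29 × 0.50 × 1.415 = 0.2052 m³/s
w_2 = (4.40 − 0.42)/2 = 1.99 m; q_2 = 0.54 × 1.82 × 1.99 = 1.956 m³/s
w_3 = (6.09 − 3.25)/2 = 1.42 m; q_3 = 0.39 × 1.40 × 1.42 = 0.7753 m³/s
w_4 = (6.09 − 4.40)/2 = 0.845 m; q_4 = 0.33 × 0.41 × 0.845 = 0.1143 m³/s
Q = Σ qᵢ = 3.051 m³/s

3.05 m³/s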